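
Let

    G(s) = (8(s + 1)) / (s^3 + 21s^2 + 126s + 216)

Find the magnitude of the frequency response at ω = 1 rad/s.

|G(j1)| ≈ 0.04885

Substitute s = j1: numerator = 8 + j8, denominator = 195 + j125.
|G(j1)| = |8 + j8| / |195 + j125| = 11.314 / 231.62 ≈ 0.04885.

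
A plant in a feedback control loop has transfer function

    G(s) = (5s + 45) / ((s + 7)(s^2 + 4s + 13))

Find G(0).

G(0) = 45/91 ≈ 0.4945

Set s = 0: G(0) = (45) / (91) = 45/91.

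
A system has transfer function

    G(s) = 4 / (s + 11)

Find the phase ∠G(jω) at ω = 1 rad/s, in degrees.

∠G(j1) ≈ -5.194°

At s = j1: numerator = 4, denominator = 11 + j1.
∠G = ∠num − ∠den = 0° − (5.1944°) = -5.194°.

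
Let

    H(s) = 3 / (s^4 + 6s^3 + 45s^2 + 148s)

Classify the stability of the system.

The denominator s^4 + 6s^3 + 45s^2 + 148s factors as s(s^2 + 2s + 37)(s + 4), giving poles at s = 0, -1 + 6j, -1 - 6j, -4.
Since the simple pole(s) at s = 0 lie on the jω-axis with none in the right half-plane, the system is marginally stable.

marginally stable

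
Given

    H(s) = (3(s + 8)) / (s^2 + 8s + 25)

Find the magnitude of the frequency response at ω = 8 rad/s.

|H(j8)| ≈ 0.4529

Substitute s = j8: numerator = 24 + j24, denominator = -39 + j64.
|H(j8)| = |24 + j24| / |-39 + j64| = 33.941 / 74.947 ≈ 0.4529.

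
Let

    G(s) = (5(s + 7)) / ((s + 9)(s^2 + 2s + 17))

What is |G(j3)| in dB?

Substitute s = j3: numerator = 35 + j15, denominator = 54 + j78.
|G(j3)| = |35 + j15| / |54 + j78| = 38.079 / 94.868 ≈ 0.4014.
In decibels: 20·log₁₀(0.4014) ≈ -7.93 dB.

|G(j3)|_dB ≈ -7.93 dB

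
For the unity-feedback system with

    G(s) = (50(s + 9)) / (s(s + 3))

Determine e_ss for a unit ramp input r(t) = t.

G(s) has one pole at the origin.
This is a Type 1 system. Kv = lim_{s→0} s·G(s) = 450/3 = 150.
e_ss = 1/Kv = 1/(150) = 1/150 ≈ 0.006667.

e_ss = 0.006667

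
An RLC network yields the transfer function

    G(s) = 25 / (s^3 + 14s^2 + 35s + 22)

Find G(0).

G(0) = 25/22 ≈ 1.136

Set s = 0: G(0) = (25) / (22) = 25/22.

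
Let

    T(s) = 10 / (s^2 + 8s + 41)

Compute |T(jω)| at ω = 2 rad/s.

|T(j2)| ≈ 0.2481

Substitute s = j2: numerator = 10, denominator = 37 + j16.
|T(j2)| = |10| / |37 + j16| = 10 / 40.311 ≈ 0.2481.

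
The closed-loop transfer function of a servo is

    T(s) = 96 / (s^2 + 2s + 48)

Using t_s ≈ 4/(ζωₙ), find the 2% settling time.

Comparing s^2 + 2s + 48 to s^2 + 2ζωₙs + ωₙ²: ωₙ = √48 ≈ 6.928 rad/s and ζ = 2/(2·√48) ≈ 0.1443.
ζωₙ = 2/2 = 1, so t_s ≈ 4/(ζωₙ) = 4/1 = 4 s.

t_s ≈ 4 s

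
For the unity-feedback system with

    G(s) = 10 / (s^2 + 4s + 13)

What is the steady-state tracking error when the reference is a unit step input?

e_ss = 0.5652

G(s) has no poles at the origin.
This is a Type 0 system. Kp = lim_{s→0} G(s) = 10/13.
e_ss = 1/(1 + Kp) = 1/(1 + 10/13) = 13/23 ≈ 0.5652.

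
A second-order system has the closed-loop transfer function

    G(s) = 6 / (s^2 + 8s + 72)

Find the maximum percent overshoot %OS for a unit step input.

Comparing s^2 + 8s + 72 to s^2 + 2ζωₙs + ωₙ²: ωₙ = √72 ≈ 8.485 rad/s and ζ = 8/(2·√72) ≈ 0.4714.
%OS = 100·exp(−πζ/√(1−ζ²)) = 100·exp(−π·0.4714/√(1−0.4714²)) ≈ 18.7%.

%OS ≈ 18.7%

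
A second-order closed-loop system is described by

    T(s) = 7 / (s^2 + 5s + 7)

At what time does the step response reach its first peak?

t_p ≈ 3.628 s

Comparing s^2 + 5s + 7 to s^2 + 2ζωₙs + ωₙ²: ωₙ = √7 ≈ 2.646 rad/s and ζ = 5/(2·√7) ≈ 0.9449.
ζωₙ = 5/2 = 2.5, so ω_d = ωₙ√(1−ζ²) = √(ωₙ² − (ζωₙ)²) = √(7 − 2.5²) = √0.75 ≈ 0.8660 rad/s.
t_p = π/ω_d = π/0.8660 ≈ 3.628 s.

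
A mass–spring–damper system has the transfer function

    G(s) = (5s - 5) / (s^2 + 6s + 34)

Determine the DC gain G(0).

Set s = 0: G(0) = (-5) / (34) = -5/34.

G(0) = -5/34 ≈ -0.1471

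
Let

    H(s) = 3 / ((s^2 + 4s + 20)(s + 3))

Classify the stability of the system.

stable

The poles can be read from the denominator factors: s = -2 ± 4j, -3.
Since all poles lie strictly in the left half-plane, the system is stable.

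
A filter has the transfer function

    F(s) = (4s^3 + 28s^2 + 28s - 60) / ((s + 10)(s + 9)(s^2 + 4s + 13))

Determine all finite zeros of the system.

Set the numerator to zero: 4s^3 + 28s^2 + 28s - 60 = 0, i.e. 4·(s^3 + 7s^2 + 7s - 15) = 0.
Factoring: (s + 5)(s + 3)(s - 1) = 0.

s = -5, -3, 1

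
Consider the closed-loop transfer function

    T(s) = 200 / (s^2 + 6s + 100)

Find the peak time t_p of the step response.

t_p ≈ 0.3293 s

Comparing s^2 + 6s + 100 to s^2 + 2ζωₙs + ωₙ²: ωₙ = 10 rad/s and ζ = 6/(2·10) = 0.3.
ζωₙ = 6/2 = 3, so ω_d = ωₙ√(1−ζ²) = √(ωₙ² − (ζωₙ)²) = √(100 − 3²) = √91 ≈ 9.539 rad/s.
t_p = π/ω_d = π/9.539 ≈ 0.3293 s.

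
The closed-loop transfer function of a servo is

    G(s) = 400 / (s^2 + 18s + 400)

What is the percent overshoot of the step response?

Comparing s^2 + 18s + 400 to s^2 + 2ζωₙs + ωₙ²: ωₙ = 20 rad/s and ζ = 18/(2·20) = 0.45.
%OS = 100·exp(−πζ/√(1−ζ²)) = 100·exp(−π·0.45/√(1−0.45²)) ≈ 20.5%.

%OS ≈ 20.5%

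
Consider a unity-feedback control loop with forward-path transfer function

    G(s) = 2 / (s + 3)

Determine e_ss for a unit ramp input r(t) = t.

G(s) has no poles at the origin.
This is a Type 0 system; Kv = lim_{s→0} s·G(s) = 0, so the steady-state error for a ramp input is infinite.

e_ss = ∞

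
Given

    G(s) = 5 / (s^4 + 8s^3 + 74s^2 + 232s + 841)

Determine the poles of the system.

s = -2 ± 5j, -2 ± 5j

The poles are the roots of the denominator s^4 + 8s^3 + 74s^2 + 232s + 841 = 0.
No real roots exist; factor into two real quadratics: (s^2 + 4s + 29)(s^2 + 4s + 29) = 0.
Each quadratic gives a conjugate pair via the quadratic formula.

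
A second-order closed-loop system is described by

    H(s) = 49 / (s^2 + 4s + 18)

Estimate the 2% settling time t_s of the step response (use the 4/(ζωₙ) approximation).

Comparing s^2 + 4s + 18 to s^2 + 2ζωₙs + ωₙ²: ωₙ = √18 ≈ 4.243 rad/s and ζ = 4/(2·√18) ≈ 0.4714.
ζωₙ = 4/2 = 2, so t_s ≈ 4/(ζωₙ) = 4/2 = 2 s.

t_s ≈ 2 s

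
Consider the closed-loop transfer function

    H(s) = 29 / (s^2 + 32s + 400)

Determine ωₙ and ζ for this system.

ωₙ = 20 rad/s, ζ = 0.8

Compare the denominator to the standard form s^2 + 2ζωₙs + ωₙ².
ωₙ² = 400, so ωₙ = 20 rad/s.
2ζωₙ = 32, so ζ = 32/(2·20) = 0.8.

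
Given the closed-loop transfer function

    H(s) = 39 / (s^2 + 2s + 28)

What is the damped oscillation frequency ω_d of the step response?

Comparing s^2 + 2s + 28 to s^2 + 2ζωₙs + ωₙ²: ωₙ = √28 ≈ 5.292 rad/s and ζ = 2/(2·√28) ≈ 0.1890.
ζωₙ = 2/2 = 1, so ω_d = ωₙ√(1−ζ²) = √(ωₙ² − (ζωₙ)²) = √(28 − 1²) = √27 ≈ 5.196 rad/s.

ω_d ≈ 5.196 rad/s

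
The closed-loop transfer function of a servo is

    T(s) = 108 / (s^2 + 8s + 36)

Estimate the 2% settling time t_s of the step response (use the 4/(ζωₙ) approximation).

t_s ≈ 1 s

Comparing s^2 + 8s + 36 to s^2 + 2ζωₙs + ωₙ²: ωₙ = 6 rad/s and ζ = 8/(2·6) ≈ 0.6667.
ζωₙ = 8/2 = 4, so t_s ≈ 4/(ζωₙ) = 4/4 = 1 s.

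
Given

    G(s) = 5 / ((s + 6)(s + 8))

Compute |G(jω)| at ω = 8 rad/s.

|G(j8)| ≈ 0.04419

Substitute s = j8: numerator = 5, denominator = -16 + j112.
|G(j8)| = |5| / |-16 + j112| = 5 / 113.14 ≈ 0.04419.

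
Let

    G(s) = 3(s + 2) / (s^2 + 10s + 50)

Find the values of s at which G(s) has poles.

s = -5 + 5j, -5 - 5j

The poles are the roots of the denominator s^2 + 10s + 50 = 0.
Using the quadratic formula: s = (-10 ± √(-100))/2 = -5 ± 5j.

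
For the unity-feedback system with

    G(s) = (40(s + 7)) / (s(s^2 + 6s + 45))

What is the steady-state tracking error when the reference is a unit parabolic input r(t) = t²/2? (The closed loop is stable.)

e_ss = ∞

G(s) has one pole at the origin.
This is a Type 1 system; Ka = lim_{s→0} s^2·G(s) = 0, so the steady-state error for a parabola input is infinite.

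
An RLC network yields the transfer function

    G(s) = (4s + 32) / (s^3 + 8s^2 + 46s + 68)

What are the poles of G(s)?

s = -3 + 5j, -3 - 5j, -2

The poles are the roots of the denominator s^3 + 8s^2 + 46s + 68 = 0.
Trying s = -2: the polynomial evaluates to 0, so (s + 2) is a factor.
Dividing out leaves s^2 + 6s + 34 = 0.
The quadratic formula then gives s = -3 ± 5j.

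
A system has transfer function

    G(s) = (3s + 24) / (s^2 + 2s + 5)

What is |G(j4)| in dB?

|G(j4)|_dB ≈ 5.90 dB

Substitute s = j4: numerator = 24 + j12, denominator = -11 + j8.
|G(j4)| = |24 + j12| / |-11 + j8| = 26.833 / 13.601 ≈ 1.973.
In decibels: 20·log₁₀(1.973) ≈ 5.90 dB.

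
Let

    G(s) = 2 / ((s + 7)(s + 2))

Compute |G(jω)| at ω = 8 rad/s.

|G(j8)| ≈ 0.02282

Substitute s = j8: numerator = 2, denominator = -50 + j72.
|G(j8)| = |2| / |-50 + j72| = 2 / 87.658 ≈ 0.02282.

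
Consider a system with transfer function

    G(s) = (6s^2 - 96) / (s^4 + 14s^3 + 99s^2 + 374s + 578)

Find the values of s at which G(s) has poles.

The poles are the roots of the denominator s^4 + 14s^3 + 99s^2 + 374s + 578 = 0.
No real roots exist; factor into two real quadratics: (s^2 + 8s + 17)(s^2 + 6s + 34) = 0.
Each quadratic gives a conjugate pair via the quadratic formula.

s = -4 ± j, -3 ± 5j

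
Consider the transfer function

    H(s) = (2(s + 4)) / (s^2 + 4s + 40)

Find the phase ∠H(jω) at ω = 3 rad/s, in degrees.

∠H(j3) ≈ 15.71°

At s = j3: numerator = 8 + j6, denominator = 31 + j12.
∠H = ∠num − ∠den = 36.870° − (21.161°) = 15.71°.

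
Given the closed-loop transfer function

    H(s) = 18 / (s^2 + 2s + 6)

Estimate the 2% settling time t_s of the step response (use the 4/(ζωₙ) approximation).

t_s ≈ 4 s

Comparing s^2 + 2s + 6 to s^2 + 2ζωₙs + ωₙ²: ωₙ = √6 ≈ 2.449 rad/s and ζ = 2/(2·√6) ≈ 0.4082.
ζωₙ = 2/2 = 1, so t_s ≈ 4/(ζωₙ) = 4/1 = 4 s.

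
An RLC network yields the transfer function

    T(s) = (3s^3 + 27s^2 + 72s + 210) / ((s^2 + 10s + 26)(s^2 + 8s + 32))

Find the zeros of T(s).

s = -7, -1 ± 3j

Set the numerator to zero: 3s^3 + 27s^2 + 72s + 210 = 0, i.e. 3·(s^3 + 9s^2 + 24s + 70) = 0.
Factoring: (s + 7)(s^2 + 2s + 10) = 0.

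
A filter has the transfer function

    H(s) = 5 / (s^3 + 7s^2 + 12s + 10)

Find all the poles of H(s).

s = -5, -1 ± j

The poles are the roots of the denominator s^3 + 7s^2 + 12s + 10 = 0.
Trying s = -5: the polynomial evaluates to 0, so (s + 5) is a factor.
Dividing out leaves s^2 + 2s + 2 = 0.
The quadratic formula then gives s = -1 ± 1j.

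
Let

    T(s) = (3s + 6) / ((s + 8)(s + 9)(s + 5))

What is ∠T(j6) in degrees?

At s = j6: numerator = 6 + j18, denominator = -432 + j726.
∠T = ∠num − ∠den = 71.565° − (120.75°) = -49.19°.

∠T(j6) ≈ -49.19°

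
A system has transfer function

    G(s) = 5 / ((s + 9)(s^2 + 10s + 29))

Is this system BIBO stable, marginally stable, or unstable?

The poles can be read from the denominator factors: s = -9, -5 ± 2j.
Since all poles lie strictly in the left half-plane, the system is stable.

stable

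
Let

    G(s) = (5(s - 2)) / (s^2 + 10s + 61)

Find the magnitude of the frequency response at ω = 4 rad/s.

|G(j4)| ≈ 0.3714

Substitute s = j4: numerator = -10 + j20, denominator = 45 + j40.
|G(j4)| = |-10 + j20| / |45 + j40| = 22.361 / 60.208 ≈ 0.3714.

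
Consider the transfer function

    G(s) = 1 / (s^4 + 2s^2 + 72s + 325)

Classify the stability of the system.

unstable

The denominator s^4 + 2s^2 + 72s + 325 factors as (s^2 - 6s + 25)(s^2 + 6s + 13), giving poles at s = 3 + 4j, 3 - 4j, -3 + 2j, -3 - 2j.
Since the pole(s) at s = 3 ± 4j lie in the right half-plane, the system is unstable.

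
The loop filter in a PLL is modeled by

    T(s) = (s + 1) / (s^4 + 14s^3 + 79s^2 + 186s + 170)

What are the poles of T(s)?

The poles are the roots of the denominator s^4 + 14s^3 + 79s^2 + 186s + 170 = 0.
No real roots exist; factor into two real quadratics: (s^2 + 4s + 5)(s^2 + 10s + 34) = 0.
Each quadratic gives a conjugate pair via the quadratic formula.

s = -2 + j, -2 - j, -5 + 3j, -5 - 3j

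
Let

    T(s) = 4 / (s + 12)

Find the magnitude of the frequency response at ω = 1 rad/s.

|T(j1)| ≈ 0.3322

Substitute s = j1: numerator = 4, denominator = 12 + j1.
|T(j1)| = |4| / |12 + j1| = 4 / 12.042 ≈ 0.3322.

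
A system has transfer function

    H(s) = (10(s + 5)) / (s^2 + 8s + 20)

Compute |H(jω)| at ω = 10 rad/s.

Substitute s = j10: numerator = 50 + j100, denominator = -80 + j80.
|H(j10)| = |50 + j100| / |-80 + j80| = 111.80 / 113.14 ≈ 0.9882.

|H(j10)| ≈ 0.9882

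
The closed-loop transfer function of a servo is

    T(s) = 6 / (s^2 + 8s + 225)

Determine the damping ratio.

Compare the denominator to the standard form s^2 + 2ζωₙs + ωₙ².
ωₙ² = 225, so ωₙ = 15 rad/s.
2ζωₙ = 8, so ζ = 8/(2·15) ≈ 0.2667.

ζ ≈ 0.2667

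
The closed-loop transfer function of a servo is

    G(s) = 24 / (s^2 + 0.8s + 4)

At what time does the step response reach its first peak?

t_p ≈ 1.603 s

Comparing s^2 + 0.8s + 4 to s^2 + 2ζωₙs + ωₙ²: ωₙ = 2 rad/s and ζ = 0.8/(2·2) = 0.2.
ζωₙ = 0.8/2 = 0.4, so ω_d = ωₙ√(1−ζ²) = √(ωₙ² − (ζωₙ)²) = √(4 − 0.4²) = √3.84 ≈ 1.960 rad/s.
t_p = π/ω_d = π/1.960 ≈ 1.603 s.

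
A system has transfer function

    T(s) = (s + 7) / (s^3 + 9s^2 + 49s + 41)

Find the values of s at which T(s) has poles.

The poles are the roots of the denominator s^3 + 9s^2 + 49s + 41 = 0.
Trying s = -1: the polynomial evaluates to 0, so (s + 1) is a factor.
Dividing out leaves s^2 + 8s + 41 = 0.
The quadratic formula then gives s = -4 ± 5j.

s = -1, -4 ± 5j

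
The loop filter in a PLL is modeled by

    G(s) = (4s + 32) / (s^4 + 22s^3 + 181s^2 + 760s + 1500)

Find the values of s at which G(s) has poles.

The poles are the roots of the denominator s^4 + 22s^3 + 181s^2 + 760s + 1500 = 0.
Trying s = -10: the polynomial evaluates to 0, so (s + 10) is a factor.
Dividing out leaves s^3 + 12s^2 + 61s + 150 = 0.
This factors further as (s^2 + 6s + 25)(s + 6) = 0.

s = -3 + 4j, -3 - 4j, -10, -6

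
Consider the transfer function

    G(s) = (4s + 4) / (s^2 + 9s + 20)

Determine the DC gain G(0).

G(0) = 1/5 ≈ 0.2000

Set s = 0: G(0) = (4) / (20) = 1/5.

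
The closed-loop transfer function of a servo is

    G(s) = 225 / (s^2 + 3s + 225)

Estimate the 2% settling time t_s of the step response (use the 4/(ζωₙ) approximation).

Comparing s^2 + 3s + 225 to s^2 + 2ζωₙs + ωₙ²: ωₙ = 15 rad/s and ζ = 3/(2·15) = 0.1.
ζωₙ = 3/2 = 1.5, so t_s ≈ 4/(ζωₙ) = 4/1.5 ≈ 2.667 s.

t_s ≈ 2.667 s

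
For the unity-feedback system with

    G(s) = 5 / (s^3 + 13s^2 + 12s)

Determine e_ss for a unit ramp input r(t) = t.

e_ss = 2.400

G(s) has one pole at the origin.
This is a Type 1 system. Kv = lim_{s→0} s·G(s) = 5/12.
e_ss = 1/Kv = 1/(5/12) = 12/5 ≈ 2.400.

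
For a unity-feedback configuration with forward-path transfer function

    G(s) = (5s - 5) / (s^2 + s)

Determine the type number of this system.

Factor s from the denominator: s^2 + s = s·(s + 1).
There is 1 pole at the origin, so the system is Type 1.

Type 1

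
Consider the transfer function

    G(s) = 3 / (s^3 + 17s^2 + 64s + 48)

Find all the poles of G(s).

s = -12, -4, -1

The poles are the roots of the denominator s^3 + 17s^2 + 64s + 48 = 0.
Trying s = -12: the polynomial evaluates to 0, so (s + 12) is a factor.
Dividing out leaves s^2 + 5s + 4 = 0.
Factoring the quadratic: (s + 4)(s + 1) = 0.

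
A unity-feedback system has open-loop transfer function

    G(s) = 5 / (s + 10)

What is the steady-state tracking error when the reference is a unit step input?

e_ss = 0.6667

G(s) has no poles at the origin.
This is a Type 0 system. Kp = lim_{s→0} G(s) = 5/10 = 1/2.
e_ss = 1/(1 + Kp) = 1/(1 + 1/2) = 2/3 ≈ 0.6667.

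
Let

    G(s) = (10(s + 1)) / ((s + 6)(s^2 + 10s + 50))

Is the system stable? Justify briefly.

The poles can be read from the denominator factors: s = -6, -5 ± 5j.
Since all poles lie strictly in the left half-plane, the system is stable.

stable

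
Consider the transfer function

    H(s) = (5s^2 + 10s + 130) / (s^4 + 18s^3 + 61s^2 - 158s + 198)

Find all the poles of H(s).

s = 1 ± j, -9, -11

The poles are the roots of the denominator s^4 + 18s^3 + 61s^2 - 158s + 198 = 0.
Trying s = -9: the polynomial evaluates to 0, so (s + 9) is a factor.
Dividing out leaves s^3 + 9s^2 - 20s + 22 = 0.
This factors further as (s^2 - 2s + 2)(s + 11) = 0.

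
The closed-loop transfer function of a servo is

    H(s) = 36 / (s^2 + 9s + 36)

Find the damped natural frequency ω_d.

Comparing s^2 + 9s + 36 to s^2 + 2ζωₙs + ωₙ²: ωₙ = 6 rad/s and ζ = 9/(2·6) = 0.75.
ζωₙ = 9/2 = 4.5, so ω_d = ωₙ√(1−ζ²) = √(ωₙ² − (ζωₙ)²) = √(36 − 4.5²) = √15.75 ≈ 3.969 rad/s.

ω_d ≈ 3.969 rad/s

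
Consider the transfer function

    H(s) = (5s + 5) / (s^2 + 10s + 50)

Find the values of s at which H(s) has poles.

The poles are the roots of the denominator s^2 + 10s + 50 = 0.
Using the quadratic formula: s = (-10 ± √(-100))/2 = -5 ± 5j.

s = -5 ± 5j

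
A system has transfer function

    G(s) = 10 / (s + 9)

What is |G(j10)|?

Substitute s = j10: numerator = 10, denominator = 9 + j10.
|G(j10)| = |10| / |9 + j10| = 10 / 13.454 ≈ 0.7433.

|G(j10)| ≈ 0.7433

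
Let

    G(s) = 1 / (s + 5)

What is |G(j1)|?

Substitute s = j1: numerator = 1, denominator = 5 + j1.
|G(j1)| = |1| / |5 + j1| = 1 / 5.0990 ≈ 0.1961.

|G(j1)| ≈ 0.1961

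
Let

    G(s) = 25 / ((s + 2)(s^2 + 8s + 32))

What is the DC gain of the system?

At s = 0 each factor (s + a) contributes a and each (s^2 + bs + c) contributes c.
G(0) = 25·1 / ((2) · (32)) = 25/64 = 25/64.

G(0) = 25/64 ≈ 0.3906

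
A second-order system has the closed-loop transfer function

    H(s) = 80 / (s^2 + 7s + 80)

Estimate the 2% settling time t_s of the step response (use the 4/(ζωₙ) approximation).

Comparing s^2 + 7s + 80 to s^2 + 2ζωₙs + ωₙ²: ωₙ = √80 ≈ 8.944 rad/s and ζ = 7/(2·√80) ≈ 0.3913.
ζωₙ = 7/2 = 3.5, so t_s ≈ 4/(ζωₙ) = 4/3.5 ≈ 1.143 s.

t_s ≈ 1.143 s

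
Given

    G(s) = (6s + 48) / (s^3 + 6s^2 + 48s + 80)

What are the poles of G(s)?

s = -2 ± 6j, -2

The poles are the roots of the denominator s^3 + 6s^2 + 48s + 80 = 0.
Trying s = -2: the polynomial evaluates to 0, so (s + 2) is a factor.
Dividing out leaves s^2 + 4s + 40 = 0.
The quadratic formula then gives s = -2 ± 6j.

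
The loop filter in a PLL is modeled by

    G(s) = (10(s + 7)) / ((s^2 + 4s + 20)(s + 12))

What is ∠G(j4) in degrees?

∠G(j4) ≈ -64.65°

At s = j4: numerator = 70 + j40, denominator = -16 + j208.
∠G = ∠num − ∠den = 29.745° − (94.399°) = -64.65°.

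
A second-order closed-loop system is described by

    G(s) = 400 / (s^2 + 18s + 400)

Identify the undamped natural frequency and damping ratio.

Compare the denominator to the standard form s^2 + 2ζωₙs + ωₙ².
ωₙ² = 400, so ωₙ = 20 rad/s.
2ζωₙ = 18, so ζ = 18/(2·20) = 0.45.

ωₙ = 20 rad/s, ζ = 0.45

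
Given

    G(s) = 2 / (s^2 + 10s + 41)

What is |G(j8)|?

Substitute s = j8: numerator = 2, denominator = -23 + j80.
|G(j8)| = |2| / |-23 + j80| = 2 / 83.241 ≈ 0.02403.

|G(j8)| ≈ 0.02403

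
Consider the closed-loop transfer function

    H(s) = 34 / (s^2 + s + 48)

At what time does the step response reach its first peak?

t_p ≈ 0.4546 s

Comparing s^2 + s + 48 to s^2 + 2ζωₙs + ωₙ²: ωₙ = √48 ≈ 6.928 rad/s and ζ = 1/(2·√48) ≈ 0.07217.
ζωₙ = 1/2 = 0.5, so ω_d = ωₙ√(1−ζ²) = √(ωₙ² − (ζωₙ)²) = √(48 − 0.5²) = √47.75 ≈ 6.910 rad/s.
t_p = π/ω_d = π/6.910 ≈ 0.4546 s.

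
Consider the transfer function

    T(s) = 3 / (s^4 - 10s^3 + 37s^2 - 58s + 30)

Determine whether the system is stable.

unstable

The denominator s^4 - 10s^3 + 37s^2 - 58s + 30 factors as (s - 3)(s^2 - 6s + 10)(s - 1), giving poles at s = 3, 3 ± j, 1.
Since the pole(s) at s = 3, 3 + j, 3 - j, 1 lie in the right half-plane, the system is unstable.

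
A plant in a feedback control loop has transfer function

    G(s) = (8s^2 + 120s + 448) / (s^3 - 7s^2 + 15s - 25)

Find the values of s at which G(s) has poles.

s = 1 + 2j, 1 - 2j, 5

The poles are the roots of the denominator s^3 - 7s^2 + 15s - 25 = 0.
Trying s = 5: the polynomial evaluates to 0, so (s - 5) is a factor.
Dividing out leaves s^2 - 2s + 5 = 0.
The quadratic formula then gives s = 1 ± 2j.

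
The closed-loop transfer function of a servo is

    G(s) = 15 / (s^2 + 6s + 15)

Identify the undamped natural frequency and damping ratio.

ωₙ ≈ 3.873 rad/s, ζ ≈ 0.7746

Compare the denominator to the standard form s^2 + 2ζωₙs + ωₙ².
ωₙ² = 15, so ωₙ = √15 ≈ 3.873 rad/s.
2ζωₙ = 6, so ζ = 6/(2·√15) ≈ 0.7746.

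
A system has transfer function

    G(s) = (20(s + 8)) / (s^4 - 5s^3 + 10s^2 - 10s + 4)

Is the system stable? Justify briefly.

The denominator s^4 - 5s^3 + 10s^2 - 10s + 4 factors as (s^2 - 2s + 2)(s - 2)(s - 1), giving poles at s = 1 ± j, 2, 1.
Since the pole(s) at s = 1 ± j, 2, 1 lie in the right half-plane, the system is unstable.

unstable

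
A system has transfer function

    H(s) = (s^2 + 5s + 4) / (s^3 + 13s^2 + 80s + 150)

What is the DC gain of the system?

Set s = 0: H(0) = (4) / (150) = 2/75.

H(0) = 2/75 ≈ 0.02667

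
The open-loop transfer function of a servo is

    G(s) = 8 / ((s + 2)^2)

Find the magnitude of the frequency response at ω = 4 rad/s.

Substitute s = j4: numerator = 8, denominator = -12 + j16.
|G(j4)| = |8| / |-12 + j16| = 8 / 20 = 0.4000.

|G(j4)| = 0.4000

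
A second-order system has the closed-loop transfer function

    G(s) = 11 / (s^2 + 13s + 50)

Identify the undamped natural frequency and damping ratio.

ωₙ ≈ 7.071 rad/s, ζ ≈ 0.9192

Compare the denominator to the standard form s^2 + 2ζωₙs + ωₙ².
ωₙ² = 50, so ωₙ = √50 ≈ 7.071 rad/s.
2ζωₙ = 13, so ζ = 13/(2·√50) ≈ 0.9192.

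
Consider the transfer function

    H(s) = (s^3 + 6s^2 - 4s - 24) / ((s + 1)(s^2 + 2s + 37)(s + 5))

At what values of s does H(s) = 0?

Set the numerator to zero: s^3 + 6s^2 - 4s - 24 = 0.
Factoring: (s + 6)(s + 2)(s - 2) = 0.

s = -6, -2, 2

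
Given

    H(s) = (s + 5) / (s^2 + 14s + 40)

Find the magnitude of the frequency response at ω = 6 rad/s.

|H(j6)| ≈ 0.09287

Substitute s = j6: numerator = 5 + j6, denominator = 4 + j84.
|H(j6)| = |5 + j6| / |4 + j84| = 7.8102 / 84.095 ≈ 0.09287.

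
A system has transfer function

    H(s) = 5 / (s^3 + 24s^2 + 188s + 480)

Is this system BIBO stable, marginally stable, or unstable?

stable

The denominator s^3 + 24s^2 + 188s + 480 factors as (s + 6)(s + 8)(s + 10), giving poles at s = -6, -8, -10.
Since all poles lie strictly in the left half-plane, the system is stable.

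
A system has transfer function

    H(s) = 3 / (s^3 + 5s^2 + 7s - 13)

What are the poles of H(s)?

The poles are the roots of the denominator s^3 + 5s^2 + 7s - 13 = 0.
Trying s = 1: the polynomial evaluates to 0, so (s - 1) is a factor.
Dividing out leaves s^2 + 6s + 13 = 0.
The quadratic formula then gives s = -3 ± 2j.

s = -3 ± 2j, 1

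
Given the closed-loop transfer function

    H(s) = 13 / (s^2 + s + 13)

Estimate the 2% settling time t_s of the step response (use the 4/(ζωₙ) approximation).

t_s ≈ 8 s

Comparing s^2 + s + 13 to s^2 + 2ζωₙs + ωₙ²: ωₙ = √13 ≈ 3.606 rad/s and ζ = 1/(2·√13) ≈ 0.1387.
ζωₙ = 1/2 = 0.5, so t_s ≈ 4/(ζωₙ) = 4/0.5 = 8 s.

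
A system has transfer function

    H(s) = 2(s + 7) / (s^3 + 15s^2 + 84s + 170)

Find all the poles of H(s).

s = -5 + 3j, -5 - 3j, -5

The poles are the roots of the denominator s^3 + 15s^2 + 84s + 170 = 0.
Trying s = -5: the polynomial evaluates to 0, so (s + 5) is a factor.
Dividing out leaves s^2 + 10s + 34 = 0.
The quadratic formula then gives s = -5 ± 3j.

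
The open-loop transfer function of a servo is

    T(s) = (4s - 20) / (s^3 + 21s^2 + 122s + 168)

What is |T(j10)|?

|T(j10)| ≈ 0.02300

Substitute s = j10: numerator = -20 + j40, denominator = -1932 + j220.
|T(j10)| = |-20 + j40| / |-1932 + j220| = 44.721 / 1944.5 ≈ 0.02300.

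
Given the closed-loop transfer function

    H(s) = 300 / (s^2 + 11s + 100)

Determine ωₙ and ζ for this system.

ωₙ = 10 rad/s, ζ = 0.55

Compare the denominator to the standard form s^2 + 2ζωₙs + ωₙ².
ωₙ² = 100, so ωₙ = 10 rad/s.
2ζωₙ = 11, so ζ = 11/(2·10) = 0.55.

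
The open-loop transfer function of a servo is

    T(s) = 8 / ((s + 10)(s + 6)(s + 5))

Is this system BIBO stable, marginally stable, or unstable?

The poles can be read from the denominator factors: s = -10, -6, -5.
Since all poles lie strictly in the left half-plane, the system is stable.

stable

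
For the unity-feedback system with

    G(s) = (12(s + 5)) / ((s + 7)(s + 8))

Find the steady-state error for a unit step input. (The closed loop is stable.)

e_ss = 0.4828

G(s) has no poles at the origin.
This is a Type 0 system. Kp = lim_{s→0} G(s) = 60/56 = 15/14.
e_ss = 1/(1 + Kp) = 1/(1 + 15/14) = 14/29 ≈ 0.4828.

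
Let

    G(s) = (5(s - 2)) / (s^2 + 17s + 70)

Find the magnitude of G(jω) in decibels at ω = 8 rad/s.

Substitute s = j8: numerator = -10 + j40, denominator = 6 + j136.
|G(j8)| = |-10 + j40| / |6 + j136| = 41.231 / 136.13 ≈ 0.3029.
In decibels: 20·log₁₀(0.3029) ≈ -10.4 dB.

|G(j8)|_dB ≈ -10.4 dB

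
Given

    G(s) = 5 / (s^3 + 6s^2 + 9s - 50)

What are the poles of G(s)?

s = -4 + 3j, -4 - 3j, 2

The poles are the roots of the denominator s^3 + 6s^2 + 9s - 50 = 0.
Trying s = 2: the polynomial evaluates to 0, so (s - 2) is a factor.
Dividing out leaves s^2 + 8s + 25 = 0.
The quadratic formula then gives s = -4 ± 3j.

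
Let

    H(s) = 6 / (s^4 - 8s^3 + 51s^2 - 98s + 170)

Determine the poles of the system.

The poles are the roots of the denominator s^4 - 8s^3 + 51s^2 - 98s + 170 = 0.
No real roots exist; factor into two real quadratics: (s^2 - 2s + 5)(s^2 - 6s + 34) = 0.
Each quadratic gives a conjugate pair via the quadratic formula.

s = 1 + 2j, 1 - 2j, 3 + 5j, 3 - 5j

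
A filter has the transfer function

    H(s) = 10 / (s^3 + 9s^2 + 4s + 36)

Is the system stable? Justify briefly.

marginally stable

The denominator s^3 + 9s^2 + 4s + 36 factors as (s^2 + 4)(s + 9), giving poles at s = 2j, -2j, -9.
Since the simple pole(s) at s = 2j, -2j lie on the jω-axis with none in the right half-plane, the system is marginally stable.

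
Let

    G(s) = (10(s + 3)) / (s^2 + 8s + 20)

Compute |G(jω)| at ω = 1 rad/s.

|G(j1)| ≈ 1.534

Substitute s = j1: numerator = 30 + j10, denominator = 19 + j8.
|G(j1)| = |30 + j10| / |19 + j8| = 31.623 / 20.616 ≈ 1.534.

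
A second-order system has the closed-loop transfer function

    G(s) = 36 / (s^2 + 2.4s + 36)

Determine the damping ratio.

ζ = 0.2

Compare the denominator to the standard form s^2 + 2ζωₙs + ωₙ².
ωₙ² = 36, so ωₙ = 6 rad/s.
2ζωₙ = 2.4, so ζ = 2.4/(2·6) = 0.2.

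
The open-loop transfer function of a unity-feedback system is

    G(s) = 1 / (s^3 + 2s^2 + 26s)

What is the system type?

The denominator has 1 factor of s at the origin (free integrator), so this is a Type 1 system.

Type 1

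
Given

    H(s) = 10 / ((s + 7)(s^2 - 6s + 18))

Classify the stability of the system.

unstable

The poles can be read from the denominator factors: s = -7, 3 ± 3j.
Since the pole(s) at s = 3 ± 3j lie in the right half-plane, the system is unstable.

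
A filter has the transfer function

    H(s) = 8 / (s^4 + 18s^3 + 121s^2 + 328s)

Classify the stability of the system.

marginally stable

The denominator s^4 + 18s^3 + 121s^2 + 328s factors as s(s^2 + 10s + 41)(s + 8), giving poles at s = 0, -5 ± 4j, -8.
Since the simple pole(s) at s = 0 lie on the jω-axis with none in the right half-plane, the system is marginally stable.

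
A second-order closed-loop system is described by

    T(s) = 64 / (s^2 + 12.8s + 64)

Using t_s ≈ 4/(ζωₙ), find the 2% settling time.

t_s ≈ 0.6250 s

Comparing s^2 + 12.8s + 64 to s^2 + 2ζωₙs + ωₙ²: ωₙ = 8 rad/s and ζ = 12.8/(2·8) = 0.8.
ζωₙ = 12.8/2 = 6.4, so t_s ≈ 4/(ζωₙ) = 4/6.4 = 0.6250 s.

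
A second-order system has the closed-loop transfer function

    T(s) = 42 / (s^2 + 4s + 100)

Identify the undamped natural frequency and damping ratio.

ωₙ = 10 rad/s, ζ = 0.2

Compare the denominator to the standard form s^2 + 2ζωₙs + ωₙ².
ωₙ² = 100, so ωₙ = 10 rad/s.
2ζωₙ = 4, so ζ = 4/(2·10) = 0.2.
With ζ = 0.2 the response is underdamped.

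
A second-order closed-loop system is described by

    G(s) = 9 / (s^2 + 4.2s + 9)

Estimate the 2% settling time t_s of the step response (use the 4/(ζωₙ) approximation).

Comparing s^2 + 4.2s + 9 to s^2 + 2ζωₙs + ωₙ²: ωₙ = 3 rad/s and ζ = 4.2/(2·3) = 0.7.
ζωₙ = 4.2/2 = 2.1, so t_s ≈ 4/(ζωₙ) = 4/2.1 ≈ 1.905 s.

t_s ≈ 1.905 s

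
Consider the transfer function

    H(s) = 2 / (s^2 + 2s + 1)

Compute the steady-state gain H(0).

Set s = 0: H(0) = (2) / (1) = 2.

H(0) = 2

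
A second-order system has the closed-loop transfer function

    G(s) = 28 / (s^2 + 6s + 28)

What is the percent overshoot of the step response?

Comparing s^2 + 6s + 28 to s^2 + 2ζωₙs + ωₙ²: ωₙ = √28 ≈ 5.292 rad/s and ζ = 6/(2·√28) ≈ 0.5669.
%OS = 100·exp(−πζ/√(1−ζ²)) = 100·exp(−π·0.5669/√(1−0.5669²)) ≈ 11.5%.

%OS ≈ 11.5%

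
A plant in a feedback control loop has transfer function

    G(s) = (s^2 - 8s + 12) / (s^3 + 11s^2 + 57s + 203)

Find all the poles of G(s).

The poles are the roots of the denominator s^3 + 11s^2 + 57s + 203 = 0.
Trying s = -7: the polynomial evaluates to 0, so (s + 7) is a factor.
Dividing out leaves s^2 + 4s + 29 = 0.
The quadratic formula then gives s = -2 ± 5j.

s = -2 ± 5j, -7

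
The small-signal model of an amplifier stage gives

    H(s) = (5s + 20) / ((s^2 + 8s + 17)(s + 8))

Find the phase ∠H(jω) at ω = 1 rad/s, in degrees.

∠H(j1) ≈ -19.65°

At s = j1: numerator = 20 + j5, denominator = 120 + j80.
∠H = ∠num − ∠den = 14.036° − (33.690°) = -19.65°.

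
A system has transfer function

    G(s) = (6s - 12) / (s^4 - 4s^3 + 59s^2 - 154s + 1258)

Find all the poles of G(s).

s = 3 ± 5j, -1 ± 6j

The poles are the roots of the denominator s^4 - 4s^3 + 59s^2 - 154s + 1258 = 0.
No real roots exist; factor into two real quadratics: (s^2 - 6s + 34)(s^2 + 2s + 37) = 0.
Each quadratic gives a conjugate pair via the quadratic formula.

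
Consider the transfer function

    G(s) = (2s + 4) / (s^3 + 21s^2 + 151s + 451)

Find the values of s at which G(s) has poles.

The poles are the roots of the denominator s^3 + 21s^2 + 151s + 451 = 0.
Trying s = -11: the polynomial evaluates to 0, so (s + 11) is a factor.
Dividing out leaves s^2 + 10s + 41 = 0.
The quadratic formula then gives s = -5 ± 4j.

s = -5 ± 4j, -11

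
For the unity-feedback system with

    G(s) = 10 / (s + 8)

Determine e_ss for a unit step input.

e_ss = 0.4444

G(s) has no poles at the origin.
This is a Type 0 system. Kp = lim_{s→0} G(s) = 10/8 = 5/4.
e_ss = 1/(1 + Kp) = 1/(1 + 5/4) = 4/9 ≈ 0.4444.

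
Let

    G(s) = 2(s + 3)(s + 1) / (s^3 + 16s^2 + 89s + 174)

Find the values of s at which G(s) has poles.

s = -5 + 2j, -5 - 2j, -6

The poles are the roots of the denominator s^3 + 16s^2 + 89s + 174 = 0.
Trying s = -6: the polynomial evaluates to 0, so (s + 6) is a factor.
Dividing out leaves s^2 + 10s + 29 = 0.
The quadratic formula then gives s = -5 ± 2j.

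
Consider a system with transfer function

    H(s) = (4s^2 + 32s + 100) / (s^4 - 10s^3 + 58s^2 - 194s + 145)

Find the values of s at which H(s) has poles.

The poles are the roots of the denominator s^4 - 10s^3 + 58s^2 - 194s + 145 = 0.
Trying s = 5: the polynomial evaluates to 0, so (s - 5) is a factor.
Dividing out leaves s^3 - 5s^2 + 33s - 29 = 0.
This factors further as (s^2 - 4s + 29)(s - 1) = 0.

s = 2 + 5j, 2 - 5j, 5, 1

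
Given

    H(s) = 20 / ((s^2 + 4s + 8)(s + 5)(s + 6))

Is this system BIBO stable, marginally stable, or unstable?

stable

The poles can be read from the denominator factors: s = -2 ± 2j, -5, -6.
Since all poles lie strictly in the left half-plane, the system is stable.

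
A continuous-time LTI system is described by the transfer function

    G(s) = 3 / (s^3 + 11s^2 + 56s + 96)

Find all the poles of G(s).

s = -4 ± 4j, -3

The poles are the roots of the denominator s^3 + 11s^2 + 56s + 96 = 0.
Trying s = -3: the polynomial evaluates to 0, so (s + 3) is a factor.
Dividing out leaves s^2 + 8s + 32 = 0.
The quadratic formula then gives s = -4 ± 4j.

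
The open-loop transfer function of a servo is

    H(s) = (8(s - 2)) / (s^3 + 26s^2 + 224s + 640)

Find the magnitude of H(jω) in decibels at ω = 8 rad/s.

Substitute s = j8: numerator = -16 + j64, denominator = -1024 + j1280.
|H(j8)| = |-16 + j64| / |-1024 + j1280| = 65.970 / 1639.2 ≈ 0.04025.
In decibels: 20·log₁₀(0.04025) ≈ -27.9 dB.

|H(j8)|_dB ≈ -27.9 dB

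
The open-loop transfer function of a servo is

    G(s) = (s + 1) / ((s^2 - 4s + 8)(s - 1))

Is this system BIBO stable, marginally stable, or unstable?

The poles can be read from the denominator factors: s = 2 + 2j, 2 - 2j, 1.
Since the pole(s) at s = 2 ± 2j, 1 lie in the right half-plane, the system is unstable.

unstable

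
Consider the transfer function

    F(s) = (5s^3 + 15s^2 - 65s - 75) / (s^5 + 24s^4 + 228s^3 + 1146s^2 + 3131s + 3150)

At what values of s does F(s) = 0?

Set the numerator to zero: 5s^3 + 15s^2 - 65s - 75 = 0, i.e. 5·(s^3 + 3s^2 - 13s - 15) = 0.
Factoring: (s + 5)(s - 3)(s + 1) = 0.

s = -5, 3, -1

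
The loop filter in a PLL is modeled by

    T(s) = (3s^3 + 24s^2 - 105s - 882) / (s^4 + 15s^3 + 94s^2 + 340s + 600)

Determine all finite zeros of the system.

s = -7, 6, -7

Set the numerator to zero: 3s^3 + 24s^2 - 105s - 882 = 0, i.e. 3·(s^3 + 8s^2 - 35s - 294) = 0.
Factoring: (s + 7)^2(s - 6) = 0.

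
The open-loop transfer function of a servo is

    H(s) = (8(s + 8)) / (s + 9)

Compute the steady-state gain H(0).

H(0) = 64/9 ≈ 7.111

At s = 0 each factor (s + a) contributes a and each (s^2 + bs + c) contributes c.
H(0) = 8·(8) / ((9)) = 64/9 = 64/9.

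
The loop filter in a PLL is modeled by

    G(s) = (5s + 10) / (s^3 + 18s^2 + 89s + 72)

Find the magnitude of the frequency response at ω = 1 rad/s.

|G(j1)| ≈ 0.1083

Substitute s = j1: numerator = 10 + j5, denominator = 54 + j88.
|G(j1)| = |10 + j5| / |54 + j88| = 11.180 / 103.25 ≈ 0.1083.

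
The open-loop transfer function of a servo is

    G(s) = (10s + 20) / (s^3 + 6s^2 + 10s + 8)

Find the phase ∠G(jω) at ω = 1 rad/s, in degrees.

At s = j1: numerator = 20 + j10, denominator = 2 + j9.
∠G = ∠num − ∠den = 26.565° − (77.471°) = -50.91°.

∠G(j1) ≈ -50.91°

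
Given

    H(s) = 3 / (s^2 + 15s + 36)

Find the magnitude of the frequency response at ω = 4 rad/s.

|H(j4)| ≈ 0.04743

Substitute s = j4: numerator = 3, denominator = 20 + j60.
|H(j4)| = |3| / |20 + j60| = 3 / 63.246 ≈ 0.04743.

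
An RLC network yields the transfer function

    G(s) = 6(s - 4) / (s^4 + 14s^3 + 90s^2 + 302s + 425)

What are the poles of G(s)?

s = -3 ± 4j, -4 ± j

The poles are the roots of the denominator s^4 + 14s^3 + 90s^2 + 302s + 425 = 0.
No real roots exist; factor into two real quadratics: (s^2 + 6s + 25)(s^2 + 8s + 17) = 0.
Each quadratic gives a conjugate pair via the quadratic formula.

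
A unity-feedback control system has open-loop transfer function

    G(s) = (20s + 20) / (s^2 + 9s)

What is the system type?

Factor s from the denominator: s^2 + 9s = s·(s + 9).
There is 1 pole at the origin, so the system is Type 1.

Type 1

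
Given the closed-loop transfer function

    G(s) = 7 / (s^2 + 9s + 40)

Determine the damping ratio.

ζ ≈ 0.7115

Compare the denominator to the standard form s^2 + 2ζωₙs + ωₙ².
ωₙ² = 40, so ωₙ = √40 ≈ 6.325 rad/s.
2ζωₙ = 9, so ζ = 9/(2·√40) ≈ 0.7115.
With ζ = 0.7115 the response is underdamped.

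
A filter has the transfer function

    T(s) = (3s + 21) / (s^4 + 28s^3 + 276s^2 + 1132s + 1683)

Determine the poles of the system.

The poles are the roots of the denominator s^4 + 28s^3 + 276s^2 + 1132s + 1683 = 0.
Trying s = -9: the polynomial evaluates to 0, so (s + 9) is a factor.
Dividing out leaves s^3 + 19s^2 + 105s + 187 = 0.
This factors further as (s^2 + 8s + 17)(s + 11) = 0.

s = -4 ± j, -9, -11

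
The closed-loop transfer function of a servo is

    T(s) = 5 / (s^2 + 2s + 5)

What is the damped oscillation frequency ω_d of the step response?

Comparing s^2 + 2s + 5 to s^2 + 2ζωₙs + ωₙ²: ωₙ = √5 ≈ 2.236 rad/s and ζ = 2/(2·√5) ≈ 0.4472.
ζωₙ = 2/2 = 1, so ω_d = ωₙ√(1−ζ²) = √(ωₙ² − (ζωₙ)²) = √(5 − 1²) = √4 = 2 rad/s.

ω_d = 2 rad/s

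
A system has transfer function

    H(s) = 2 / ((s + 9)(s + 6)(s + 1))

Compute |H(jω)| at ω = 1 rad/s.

Substitute s = j1: numerator = 2, denominator = 38 + j68.
|H(j1)| = |2| / |38 + j68| = 2 / 77.897 ≈ 0.02567.

|H(j1)| ≈ 0.02567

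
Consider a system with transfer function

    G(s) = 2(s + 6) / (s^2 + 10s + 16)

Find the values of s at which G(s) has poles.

s = -8, -2

The poles are the roots of the denominator s^2 + 10s + 16 = 0.
Factoring: (s + 8)(s + 2) = 0, so s = -8 and s = -2.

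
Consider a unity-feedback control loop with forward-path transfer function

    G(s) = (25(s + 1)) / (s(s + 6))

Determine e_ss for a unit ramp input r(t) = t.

e_ss = 0.2400

G(s) has one pole at the origin.
This is a Type 1 system. Kv = lim_{s→0} s·G(s) = 25/6.
e_ss = 1/Kv = 1/(25/6) = 6/25 ≈ 0.2400.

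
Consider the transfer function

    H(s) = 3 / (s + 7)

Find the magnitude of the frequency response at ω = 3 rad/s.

Substitute s = j3: numerator = 3, denominator = 7 + j3.
|H(j3)| = |3| / |7 + j3| = 3 / 7.6158 ≈ 0.3939.

|H(j3)| ≈ 0.3939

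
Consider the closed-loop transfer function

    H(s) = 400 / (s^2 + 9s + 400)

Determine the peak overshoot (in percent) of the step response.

Comparing s^2 + 9s + 400 to s^2 + 2ζωₙs + ωₙ²: ωₙ = 20 rad/s and ζ = 9/(2·20) = 0.225.
%OS = 100·exp(−πζ/√(1−ζ²)) = 100·exp(−π·0.225/√(1−0.225²)) ≈ 48.4%.

%OS ≈ 48.4%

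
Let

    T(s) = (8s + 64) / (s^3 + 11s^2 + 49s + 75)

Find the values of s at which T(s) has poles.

s = -4 ± 3j, -3

The poles are the roots of the denominator s^3 + 11s^2 + 49s + 75 = 0.
Trying s = -3: the polynomial evaluates to 0, so (s + 3) is a factor.
Dividing out leaves s^2 + 8s + 25 = 0.
The quadratic formula then gives s = -4 ± 3j.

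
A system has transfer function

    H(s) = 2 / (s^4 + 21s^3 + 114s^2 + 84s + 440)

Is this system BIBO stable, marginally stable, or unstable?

The denominator s^4 + 21s^3 + 114s^2 + 84s + 440 factors as (s^2 + 4)(s + 10)(s + 11), giving poles at s = ±2j, -10, -11.
Since the simple pole(s) at s = 2j, -2j lie on the jω-axis with none in the right half-plane, the system is marginally stable.

marginally stable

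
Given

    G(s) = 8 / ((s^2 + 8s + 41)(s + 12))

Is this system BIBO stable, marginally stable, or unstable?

stable

The poles can be read from the denominator factors: s = -4 + 5j, -4 - 5j, -12.
Since all poles lie strictly in the left half-plane, the system is stable.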